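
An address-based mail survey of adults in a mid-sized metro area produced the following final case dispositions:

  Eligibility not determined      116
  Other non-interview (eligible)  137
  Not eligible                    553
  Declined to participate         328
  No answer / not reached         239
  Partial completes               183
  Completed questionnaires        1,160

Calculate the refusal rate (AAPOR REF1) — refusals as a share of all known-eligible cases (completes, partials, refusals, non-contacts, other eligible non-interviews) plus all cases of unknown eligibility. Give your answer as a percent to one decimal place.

Top = 328
Denom = 1160 + 183 + 328 + 239 + 137 + 116 = 2163
REF1 = 328 / 2163 = 0.1516

15.2%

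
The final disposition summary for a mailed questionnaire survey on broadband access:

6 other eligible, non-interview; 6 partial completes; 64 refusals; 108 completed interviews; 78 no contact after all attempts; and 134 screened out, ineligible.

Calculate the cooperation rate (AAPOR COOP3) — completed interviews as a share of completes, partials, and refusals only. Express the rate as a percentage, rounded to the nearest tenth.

Num → 108
Base → 108 + 6 + 64 = 178
COOP3 = 108 / 178 = 0.6067

60.7%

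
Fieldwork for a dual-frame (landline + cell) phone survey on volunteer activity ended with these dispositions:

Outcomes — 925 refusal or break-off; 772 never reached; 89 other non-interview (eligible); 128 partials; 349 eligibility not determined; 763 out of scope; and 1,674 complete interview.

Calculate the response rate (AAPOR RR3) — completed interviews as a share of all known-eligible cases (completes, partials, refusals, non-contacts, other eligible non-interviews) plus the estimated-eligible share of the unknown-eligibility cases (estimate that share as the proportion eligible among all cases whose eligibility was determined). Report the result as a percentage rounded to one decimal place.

Num → 1674
Determined eligible → 1674 + 128 + 925 + 772 + 89 = 3588
e = 3588 / (3588 + 763) = 3588 / 4351 = 0.8246
Eligible share of unknowns → 0.8246 × 349 = 287.79
Denominator → 3588 + 287.79 = 3875.79
RR3 = 1674 / 3875.79 = 0.4319

43.2%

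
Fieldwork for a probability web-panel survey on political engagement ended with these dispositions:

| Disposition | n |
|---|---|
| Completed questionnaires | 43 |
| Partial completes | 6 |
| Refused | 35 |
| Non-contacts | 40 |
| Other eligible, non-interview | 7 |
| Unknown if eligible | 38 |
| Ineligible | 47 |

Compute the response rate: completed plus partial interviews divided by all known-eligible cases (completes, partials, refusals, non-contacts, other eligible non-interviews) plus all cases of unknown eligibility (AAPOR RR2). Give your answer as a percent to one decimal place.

29.0%

Top: 43 + 6 = 49
Denominator: 43 + 6 + 35 + 40 + 7 + 38 = 169
RR2 = 49 / 169 = 0.2899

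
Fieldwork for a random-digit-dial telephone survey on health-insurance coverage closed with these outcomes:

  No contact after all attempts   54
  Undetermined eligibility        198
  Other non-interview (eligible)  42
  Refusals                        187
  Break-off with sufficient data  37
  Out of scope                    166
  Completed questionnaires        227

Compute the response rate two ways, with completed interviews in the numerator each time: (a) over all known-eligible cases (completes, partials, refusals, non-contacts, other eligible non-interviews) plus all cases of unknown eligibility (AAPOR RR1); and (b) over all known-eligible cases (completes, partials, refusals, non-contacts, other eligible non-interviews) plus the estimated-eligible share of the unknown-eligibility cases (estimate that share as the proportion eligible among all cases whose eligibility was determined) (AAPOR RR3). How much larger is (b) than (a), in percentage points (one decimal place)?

2.0

Top = 227
Denominator = 227 + 37 + 187 + 54 + 42 + 198 = 745
RR1 = 227 / 745 = 0.3047
Eligible (known) = 227 + 37 + 187 + 54 + 42 = 547
e = 547 / (547 + 166) = 547 / 713 = 0.7672
Eligible share of unknowns = 0.7672 × 198 = 151.91
Denominator = 547 + 151.91 = 698.91
RR3 = 227 / 698.91 = 0.3248
Difference = 32.48 − 30.47 = 2.01 percentage points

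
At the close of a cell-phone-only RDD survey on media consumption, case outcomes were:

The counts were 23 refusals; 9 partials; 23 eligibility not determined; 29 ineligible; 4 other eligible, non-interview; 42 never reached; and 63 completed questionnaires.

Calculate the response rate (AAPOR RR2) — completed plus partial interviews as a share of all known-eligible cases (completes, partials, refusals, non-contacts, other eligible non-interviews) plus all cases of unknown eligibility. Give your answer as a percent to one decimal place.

Num = 63 + 9 = 72
Base = 63 + 9 + 23 + 42 + 4 + 23 = 164
RR2 = 72 / 164 = 0.4390

43.9%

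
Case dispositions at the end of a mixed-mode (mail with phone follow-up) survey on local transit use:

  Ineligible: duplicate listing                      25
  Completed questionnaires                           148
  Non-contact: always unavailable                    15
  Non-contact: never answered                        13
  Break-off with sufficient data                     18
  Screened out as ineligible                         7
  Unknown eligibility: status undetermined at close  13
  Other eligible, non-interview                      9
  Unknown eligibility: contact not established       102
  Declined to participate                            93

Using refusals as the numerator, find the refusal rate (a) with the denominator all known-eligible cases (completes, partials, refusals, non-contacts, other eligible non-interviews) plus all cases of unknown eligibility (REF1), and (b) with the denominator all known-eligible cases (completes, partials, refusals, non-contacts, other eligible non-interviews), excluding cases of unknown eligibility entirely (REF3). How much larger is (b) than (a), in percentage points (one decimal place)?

Non-contacts = 13 + 15 = 28
Eligibility not determined = 102 + 13 = 115
Out of scope = 7 + 25 = 32
Numerator → 93
Base → 148 + 18 + 93 + 28 + 9 + 115 = 411
REF1 = 93 / 411 = 0.2263
Base → 148 + 18 + 93 + 28 + 9 = 296
REF3 = 93 / 296 = 0.3142
Difference = 31.42 − 22.63 = 8.79 percentage points

8.8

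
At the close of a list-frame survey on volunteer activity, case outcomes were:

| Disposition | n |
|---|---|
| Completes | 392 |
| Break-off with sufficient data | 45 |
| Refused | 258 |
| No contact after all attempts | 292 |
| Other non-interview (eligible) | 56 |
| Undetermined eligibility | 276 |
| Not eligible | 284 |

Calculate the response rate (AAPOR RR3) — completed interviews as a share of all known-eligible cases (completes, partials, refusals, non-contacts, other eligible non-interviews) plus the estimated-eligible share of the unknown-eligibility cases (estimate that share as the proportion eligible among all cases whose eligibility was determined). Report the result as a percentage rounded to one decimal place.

31.1%

Numerator = 392
Determined eligible = 392 + 45 + 258 + 292 + 56 = 1043
e = 1043 / (1043 + 284) = 1043 / 1327 = 0.7860
Estimated eligible among unknowns = 0.7860 × 276 = 216.94
Denominator = 1043 + 216.94 = 1259.94
RR3 = 392 / 1259.94 = 0.3111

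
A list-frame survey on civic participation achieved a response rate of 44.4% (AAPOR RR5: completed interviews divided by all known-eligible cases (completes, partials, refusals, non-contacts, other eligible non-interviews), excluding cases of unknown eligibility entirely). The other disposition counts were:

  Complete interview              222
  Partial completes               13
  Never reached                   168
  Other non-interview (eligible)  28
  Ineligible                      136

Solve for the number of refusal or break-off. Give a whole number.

RR5 = 222 / D = 0.444
D = 222 / 0.444 = 500.0
Rest of base = 431
refusal or break-off = 500.0 − 431 ≈ 69

69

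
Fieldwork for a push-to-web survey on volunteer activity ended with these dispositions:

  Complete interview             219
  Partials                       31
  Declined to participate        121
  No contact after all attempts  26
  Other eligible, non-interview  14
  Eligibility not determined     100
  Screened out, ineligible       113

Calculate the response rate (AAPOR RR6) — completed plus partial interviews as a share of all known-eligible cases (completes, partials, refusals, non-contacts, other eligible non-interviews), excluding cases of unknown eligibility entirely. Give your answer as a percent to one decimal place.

Numerator = 219 + 31 = 250
Denom = 219 + 31 + 121 + 26 + 14 = 411
RR6 = 250 / 411 = 0.6083

60.8%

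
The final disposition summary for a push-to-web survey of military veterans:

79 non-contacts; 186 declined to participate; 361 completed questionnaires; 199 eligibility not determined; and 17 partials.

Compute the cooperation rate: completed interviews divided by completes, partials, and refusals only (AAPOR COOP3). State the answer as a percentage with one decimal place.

64.0%

Numerator: 361
Base: 361 + 17 + 186 = 564
COOP3 = 361 / 564 = 0.6401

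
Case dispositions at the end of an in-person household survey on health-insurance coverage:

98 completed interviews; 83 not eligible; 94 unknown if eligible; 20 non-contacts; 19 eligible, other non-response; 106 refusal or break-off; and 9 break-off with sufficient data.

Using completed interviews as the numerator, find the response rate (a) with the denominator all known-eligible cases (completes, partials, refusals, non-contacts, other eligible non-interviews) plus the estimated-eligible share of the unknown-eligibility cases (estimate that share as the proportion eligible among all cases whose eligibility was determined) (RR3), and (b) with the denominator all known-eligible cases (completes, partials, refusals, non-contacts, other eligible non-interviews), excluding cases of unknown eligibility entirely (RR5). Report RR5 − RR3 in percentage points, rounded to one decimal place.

Numerator = 98
Determined eligible = 98 + 9 + 106 + 20 + 19 = 252
e = 252 / (252 + 83) = 252 / 335 = 0.7522
Eligible share of unknowns = 0.7522 × 94 = 70.71
Base = 252 + 70.71 = 322.71
RR3 = 98 / 322.71 = 0.3037
Base = 98 + 9 + 106 + 20 + 19 = 252
RR5 = 98 / 252 = 0.3889
Difference = 38.89 − 30.37 = 8.52 percentage points

8.5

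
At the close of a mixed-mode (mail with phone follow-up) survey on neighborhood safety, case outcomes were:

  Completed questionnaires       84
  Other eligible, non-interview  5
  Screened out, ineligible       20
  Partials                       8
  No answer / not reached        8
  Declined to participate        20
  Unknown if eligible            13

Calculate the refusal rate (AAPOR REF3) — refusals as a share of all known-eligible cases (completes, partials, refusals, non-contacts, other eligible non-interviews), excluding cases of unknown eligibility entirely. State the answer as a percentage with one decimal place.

Num → 20
Base → 84 + 8 + 20 + 8 + 5 = 125
REF3 = 20 / 125 = 0.1600

16.0%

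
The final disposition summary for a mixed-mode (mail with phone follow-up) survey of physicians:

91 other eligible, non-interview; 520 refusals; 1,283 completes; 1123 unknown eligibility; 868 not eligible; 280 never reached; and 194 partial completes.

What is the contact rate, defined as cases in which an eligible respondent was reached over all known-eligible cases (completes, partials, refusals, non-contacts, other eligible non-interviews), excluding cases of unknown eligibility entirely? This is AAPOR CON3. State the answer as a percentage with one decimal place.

Num → 1283 + 194 + 520 + 91 = 2088
Denominator → 1283 + 194 + 520 + 280 + 91 = 2368
CON3 = 2088 / 2368 = 0.8818

88.2%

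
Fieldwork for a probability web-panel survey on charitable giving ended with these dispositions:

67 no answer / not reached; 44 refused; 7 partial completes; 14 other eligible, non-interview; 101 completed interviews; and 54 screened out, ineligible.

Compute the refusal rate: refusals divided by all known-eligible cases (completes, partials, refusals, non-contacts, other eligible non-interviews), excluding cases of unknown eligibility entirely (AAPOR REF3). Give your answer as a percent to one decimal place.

18.9%

Numerator = 44
Base = 101 + 7 + 44 + 67 + 14 = 233
REF3 = 44 / 233 = 0.1888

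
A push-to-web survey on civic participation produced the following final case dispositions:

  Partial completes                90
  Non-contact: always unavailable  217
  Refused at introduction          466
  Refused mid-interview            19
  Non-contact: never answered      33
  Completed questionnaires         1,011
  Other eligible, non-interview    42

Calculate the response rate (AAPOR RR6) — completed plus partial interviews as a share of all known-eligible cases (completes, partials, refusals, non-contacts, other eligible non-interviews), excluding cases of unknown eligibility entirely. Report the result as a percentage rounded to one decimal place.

58.6%

Refused = 466 + 19 = 485
Never reached = 33 + 217 = 250
Top = 1011 + 90 = 1101
Base = 1011 + 90 + 485 + 250 + 42 = 1878
RR6 = 1101 / 1878 = 0.5863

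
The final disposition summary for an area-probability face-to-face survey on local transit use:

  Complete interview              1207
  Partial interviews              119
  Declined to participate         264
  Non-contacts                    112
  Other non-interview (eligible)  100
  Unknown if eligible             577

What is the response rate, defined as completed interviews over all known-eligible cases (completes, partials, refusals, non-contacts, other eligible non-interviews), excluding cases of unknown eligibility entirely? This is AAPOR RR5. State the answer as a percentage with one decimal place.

67.0%

Num = 1207
Denom = 1207 + 119 + 264 + 112 + 100 = 1802
RR5 = 1207 / 1802 = 0.6698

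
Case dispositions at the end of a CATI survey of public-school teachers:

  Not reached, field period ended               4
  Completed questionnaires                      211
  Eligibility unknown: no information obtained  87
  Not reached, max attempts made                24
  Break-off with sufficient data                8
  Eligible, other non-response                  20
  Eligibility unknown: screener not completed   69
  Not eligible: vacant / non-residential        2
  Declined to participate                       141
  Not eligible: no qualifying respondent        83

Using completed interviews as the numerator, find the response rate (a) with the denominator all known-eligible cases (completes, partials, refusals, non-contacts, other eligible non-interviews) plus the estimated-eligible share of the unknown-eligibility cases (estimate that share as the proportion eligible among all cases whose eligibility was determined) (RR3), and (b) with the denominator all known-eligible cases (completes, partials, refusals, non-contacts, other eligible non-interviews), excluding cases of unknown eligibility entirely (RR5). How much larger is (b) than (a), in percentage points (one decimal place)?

12.4

No answer / not reached = 4 + 24 = 28
Unknown if eligible = 69 + 87 = 156
Ineligible = 83 + 2 = 85
Top: 211
Known eligible: 211 + 8 + 141 + 28 + 20 = 408
e = 408 / (408 + 85) = 408 / 493 = 0.8276
Estimated eligible among unknowns: 0.8276 × 156 = 129.11
Base: 408 + 129.11 = 537.11
RR3 = 211 / 537.11 = 0.3928
Base: 211 + 8 + 141 + 28 + 20 = 408
RR5 = 211 / 408 = 0.5172
Difference = 51.72 − 39.28 = 12.44 percentage points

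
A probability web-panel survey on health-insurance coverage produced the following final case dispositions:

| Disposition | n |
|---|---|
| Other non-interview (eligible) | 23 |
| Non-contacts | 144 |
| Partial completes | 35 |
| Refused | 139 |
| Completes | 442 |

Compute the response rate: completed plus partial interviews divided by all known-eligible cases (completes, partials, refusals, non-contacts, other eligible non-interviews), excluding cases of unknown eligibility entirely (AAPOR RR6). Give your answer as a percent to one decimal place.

60.9%

Numerator: 442 + 35 = 477
Base: 442 + 35 + 139 + 144 + 23 = 783
RR6 = 477 / 783 = 0.6092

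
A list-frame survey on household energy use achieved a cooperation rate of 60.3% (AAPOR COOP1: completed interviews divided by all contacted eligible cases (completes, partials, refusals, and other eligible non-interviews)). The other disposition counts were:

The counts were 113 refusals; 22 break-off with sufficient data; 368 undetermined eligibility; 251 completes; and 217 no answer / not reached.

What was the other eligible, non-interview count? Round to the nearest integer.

COOP1 = 251 / D = 0.603
D = 251 / 0.603 = 416.3
Remaining denominator categories sum to 386
other eligible, non-interview = 416.3 − 386 ≈ 30

30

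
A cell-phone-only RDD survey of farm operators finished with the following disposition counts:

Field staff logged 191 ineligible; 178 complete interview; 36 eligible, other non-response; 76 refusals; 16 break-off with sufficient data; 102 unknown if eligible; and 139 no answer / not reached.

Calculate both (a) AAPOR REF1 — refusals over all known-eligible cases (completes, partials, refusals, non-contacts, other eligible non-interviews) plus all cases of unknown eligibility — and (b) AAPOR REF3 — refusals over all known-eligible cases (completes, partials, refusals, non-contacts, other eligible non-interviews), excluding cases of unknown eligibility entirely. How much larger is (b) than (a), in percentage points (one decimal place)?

Top → 76
Base → 178 + 16 + 76 + 139 + 36 + 102 = 547
REF1 = 76 / 547 = 0.1389
Base → 178 + 16 + 76 + 139 + 36 = 445
REF3 = 76 / 445 = 0.1708
Difference = 17.08 − 13.89 = 3.19 percentage points

3.2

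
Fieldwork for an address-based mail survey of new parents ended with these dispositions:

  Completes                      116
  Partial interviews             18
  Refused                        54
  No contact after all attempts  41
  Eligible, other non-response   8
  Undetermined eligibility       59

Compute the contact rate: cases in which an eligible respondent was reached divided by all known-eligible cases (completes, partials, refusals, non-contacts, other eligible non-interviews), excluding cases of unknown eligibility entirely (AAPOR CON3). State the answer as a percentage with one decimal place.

Numerator → 116 + 18 + 54 + 8 = 196
Base → 116 + 18 + 54 + 41 + 8 = 237
CON3 = 196 / 237 = 0.8270

82.7%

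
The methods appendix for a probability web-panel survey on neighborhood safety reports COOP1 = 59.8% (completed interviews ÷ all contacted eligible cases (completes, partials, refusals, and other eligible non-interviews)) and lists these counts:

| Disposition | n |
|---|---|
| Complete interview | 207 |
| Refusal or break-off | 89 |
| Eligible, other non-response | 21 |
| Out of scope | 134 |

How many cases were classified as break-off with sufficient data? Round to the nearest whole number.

COOP1 = 207 / D = 0.598
D = 207 / 0.598 = 346.2
Remaining denominator categories sum to 317
break-off with sufficient data = 346.2 − 317 ≈ 29

29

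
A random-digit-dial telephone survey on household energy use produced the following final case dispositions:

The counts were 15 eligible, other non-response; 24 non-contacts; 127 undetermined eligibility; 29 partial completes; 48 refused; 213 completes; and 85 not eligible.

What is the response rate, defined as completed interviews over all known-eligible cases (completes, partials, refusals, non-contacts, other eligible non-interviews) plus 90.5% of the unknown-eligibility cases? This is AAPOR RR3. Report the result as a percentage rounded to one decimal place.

Numerator: 213
Determined eligible: 213 + 29 + 48 + 24 + 15 = 329
e × U: 0.9050 × 127 = 114.94
Base: 329 + 114.94 = 443.94
RR3 = 213 / 443.94 = 0.4798

48.0%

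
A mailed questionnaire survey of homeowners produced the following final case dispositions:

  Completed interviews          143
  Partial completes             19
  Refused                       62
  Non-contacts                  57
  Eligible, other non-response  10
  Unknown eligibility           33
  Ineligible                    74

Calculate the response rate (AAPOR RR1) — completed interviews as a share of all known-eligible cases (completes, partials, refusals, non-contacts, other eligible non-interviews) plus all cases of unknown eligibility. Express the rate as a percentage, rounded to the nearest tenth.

44.1%

Numerator: 143
Base: 143 + 19 + 62 + 57 + 10 + 33 = 324
RR1 = 143 / 324 = 0.4414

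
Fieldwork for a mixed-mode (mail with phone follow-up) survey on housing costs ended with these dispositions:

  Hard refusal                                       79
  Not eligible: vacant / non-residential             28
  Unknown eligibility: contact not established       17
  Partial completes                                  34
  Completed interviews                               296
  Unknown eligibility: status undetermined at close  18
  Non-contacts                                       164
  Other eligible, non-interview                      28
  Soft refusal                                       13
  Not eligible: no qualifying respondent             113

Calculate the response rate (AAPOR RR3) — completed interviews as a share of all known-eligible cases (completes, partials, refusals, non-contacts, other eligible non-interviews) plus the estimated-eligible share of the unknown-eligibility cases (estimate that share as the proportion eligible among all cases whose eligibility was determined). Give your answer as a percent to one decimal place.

46.1%

Refused = 79 + 13 = 92
Unknown eligibility = 17 + 18 = 35
Ineligible = 113 + 28 = 141
Num: 296
Known eligible: 296 + 34 + 92 + 164 + 28 = 614
e = 614 / (614 + 141) = 614 / 755 = 0.8132
e × U: 0.8132 × 35 = 28.46
Denominator: 614 + 28.46 = 642.46
RR3 = 296 / 642.46 = 0.4607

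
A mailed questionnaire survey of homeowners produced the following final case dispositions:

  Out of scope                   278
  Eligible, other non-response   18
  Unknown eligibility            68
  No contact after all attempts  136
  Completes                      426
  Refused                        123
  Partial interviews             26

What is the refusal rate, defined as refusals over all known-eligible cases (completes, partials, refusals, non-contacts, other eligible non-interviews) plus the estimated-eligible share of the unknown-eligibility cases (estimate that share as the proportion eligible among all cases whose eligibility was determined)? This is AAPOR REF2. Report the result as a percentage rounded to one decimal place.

Numerator → 123
Eligible (known) → 426 + 26 + 123 + 136 + 18 = 729
e = 729 / (729 + 278) = 729 / 1007 = 0.7239
e × U → 0.7239 × 68 = 49.23
Denom → 729 + 49.23 = 778.23
REF2 = 123 / 778.23 = 0.1581

15.8%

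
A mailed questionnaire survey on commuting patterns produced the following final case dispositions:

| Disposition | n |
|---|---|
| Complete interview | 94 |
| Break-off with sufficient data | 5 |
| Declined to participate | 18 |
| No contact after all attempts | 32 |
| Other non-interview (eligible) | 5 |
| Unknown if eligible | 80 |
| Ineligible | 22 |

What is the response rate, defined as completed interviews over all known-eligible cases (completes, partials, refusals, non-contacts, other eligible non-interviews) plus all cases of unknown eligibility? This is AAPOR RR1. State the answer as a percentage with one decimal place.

Numerator → 94
Denominator → 94 + 5 + 18 + 32 + 5 + 80 = 234
RR1 = 94 / 234 = 0.4017

40.2%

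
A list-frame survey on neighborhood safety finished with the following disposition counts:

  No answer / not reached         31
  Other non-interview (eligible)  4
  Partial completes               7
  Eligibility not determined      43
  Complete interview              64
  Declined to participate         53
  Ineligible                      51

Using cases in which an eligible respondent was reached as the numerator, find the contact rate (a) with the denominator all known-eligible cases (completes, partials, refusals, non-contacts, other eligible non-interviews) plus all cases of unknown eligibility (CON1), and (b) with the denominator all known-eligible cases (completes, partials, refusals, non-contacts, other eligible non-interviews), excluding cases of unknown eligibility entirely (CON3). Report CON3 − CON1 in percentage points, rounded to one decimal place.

17.1

Num → 64 + 7 + 53 + 4 = 128
Denom → 64 + 7 + 53 + 31 + 4 + 43 = 202
CON1 = 128 / 202 = 0.6337
Denom → 64 + 7 + 53 + 31 + 4 = 159
CON3 = 128 / 159 = 0.8050
Difference = 80.50 − 63.37 = 17.13 percentage points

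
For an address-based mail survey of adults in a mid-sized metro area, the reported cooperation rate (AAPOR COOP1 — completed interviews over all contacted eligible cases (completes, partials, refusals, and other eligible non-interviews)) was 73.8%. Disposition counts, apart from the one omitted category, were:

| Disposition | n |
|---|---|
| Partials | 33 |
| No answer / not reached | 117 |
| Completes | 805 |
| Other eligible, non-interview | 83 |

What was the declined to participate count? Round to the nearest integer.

170

COOP1 = 805 / D = 0.738
D = 805 / 0.738 = 1090.8
Other denominator terms total 921
declined to participate = 1090.8 − 921 ≈ 170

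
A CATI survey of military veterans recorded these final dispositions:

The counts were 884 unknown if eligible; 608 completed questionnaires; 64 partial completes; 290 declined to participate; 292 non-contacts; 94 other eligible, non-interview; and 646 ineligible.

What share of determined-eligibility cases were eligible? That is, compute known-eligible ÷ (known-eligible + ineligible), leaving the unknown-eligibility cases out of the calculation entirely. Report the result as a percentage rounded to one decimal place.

Eligible (known): 608 + 64 + 290 + 292 + 94 = 1348
e = 1348 / (1348 + 646) = 1348 / 1994 = 0.6760

67.6%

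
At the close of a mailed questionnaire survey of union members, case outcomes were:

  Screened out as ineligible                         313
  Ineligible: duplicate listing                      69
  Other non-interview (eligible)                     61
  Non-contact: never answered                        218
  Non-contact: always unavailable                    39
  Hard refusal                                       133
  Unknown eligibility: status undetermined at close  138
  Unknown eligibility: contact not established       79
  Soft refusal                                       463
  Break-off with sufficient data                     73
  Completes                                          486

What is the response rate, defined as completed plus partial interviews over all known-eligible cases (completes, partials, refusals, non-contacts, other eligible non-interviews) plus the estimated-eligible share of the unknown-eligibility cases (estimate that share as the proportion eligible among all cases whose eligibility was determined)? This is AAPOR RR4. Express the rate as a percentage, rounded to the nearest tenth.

Declined to participate = 133 + 463 = 596
Never reached = 218 + 39 = 257
Undetermined eligibility = 79 + 138 = 217
Not eligible = 313 + 69 = 382
Top = 486 + 73 = 559
Eligible (known) = 486 + 73 + 596 + 257 + 61 = 1473
e = 1473 / (1473 + 382) = 1473 / 1855 = 0.7941
Eligible share of unknowns = 0.7941 × 217 = 172.32
Base = 1473 + 172.32 = 1645.32
RR4 = 559 / 1645.32 = 0.3398

34.0%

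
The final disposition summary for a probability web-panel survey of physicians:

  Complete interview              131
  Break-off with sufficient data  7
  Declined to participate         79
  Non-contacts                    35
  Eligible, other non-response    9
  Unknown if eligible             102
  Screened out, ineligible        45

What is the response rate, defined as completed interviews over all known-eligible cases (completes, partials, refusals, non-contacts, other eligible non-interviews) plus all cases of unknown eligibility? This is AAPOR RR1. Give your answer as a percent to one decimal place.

36.1%

Top: 131
Denominator: 131 + 7 + 79 + 35 + 9 + 102 = 363
RR1 = 131 / 363 = 0.3609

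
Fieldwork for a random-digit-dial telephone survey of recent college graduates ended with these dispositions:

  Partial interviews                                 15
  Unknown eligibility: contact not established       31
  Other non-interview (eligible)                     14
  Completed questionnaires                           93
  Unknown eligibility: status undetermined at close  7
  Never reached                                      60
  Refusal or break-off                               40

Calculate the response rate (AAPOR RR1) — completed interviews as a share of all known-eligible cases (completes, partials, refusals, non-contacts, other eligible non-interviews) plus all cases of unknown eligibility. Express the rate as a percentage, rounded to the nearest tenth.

Unknown if eligible = 31 + 7 = 38
Num → 93
Denominator → 93 + 15 + 40 + 60 + 14 + 38 = 260
RR1 = 93 / 260 = 0.3577

35.8%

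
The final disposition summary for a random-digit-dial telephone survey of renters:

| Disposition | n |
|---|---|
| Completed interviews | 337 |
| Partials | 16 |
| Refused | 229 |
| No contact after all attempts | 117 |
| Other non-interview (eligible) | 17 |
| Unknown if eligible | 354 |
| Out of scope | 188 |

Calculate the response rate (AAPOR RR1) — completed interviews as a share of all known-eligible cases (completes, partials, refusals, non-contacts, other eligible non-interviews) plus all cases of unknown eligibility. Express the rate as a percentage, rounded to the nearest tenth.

31.5%

Num → 337
Denominator → 337 + 16 + 229 + 117 + 17 + 354 = 1070
RR1 = 337 / 1070 = 0.3150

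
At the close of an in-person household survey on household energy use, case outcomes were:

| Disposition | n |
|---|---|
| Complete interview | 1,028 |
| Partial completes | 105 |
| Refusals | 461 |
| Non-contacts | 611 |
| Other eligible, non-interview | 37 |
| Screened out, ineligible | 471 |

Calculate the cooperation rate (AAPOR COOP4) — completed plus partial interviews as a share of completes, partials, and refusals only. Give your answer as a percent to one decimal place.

Num: 1028 + 105 = 1133
Denominator: 1028 + 105 + 461 = 1594
COOP4 = 1133 / 1594 = 0.7108

71.1%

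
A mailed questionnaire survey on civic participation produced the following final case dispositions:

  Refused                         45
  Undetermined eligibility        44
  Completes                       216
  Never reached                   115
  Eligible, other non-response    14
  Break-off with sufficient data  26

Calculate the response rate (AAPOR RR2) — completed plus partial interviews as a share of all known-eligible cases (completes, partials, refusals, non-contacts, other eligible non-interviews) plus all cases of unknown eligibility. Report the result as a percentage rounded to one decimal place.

Top = 216 + 26 = 242
Denom = 216 + 26 + 45 + 115 + 14 + 44 = 460
RR2 = 242 / 460 = 0.5261

52.6%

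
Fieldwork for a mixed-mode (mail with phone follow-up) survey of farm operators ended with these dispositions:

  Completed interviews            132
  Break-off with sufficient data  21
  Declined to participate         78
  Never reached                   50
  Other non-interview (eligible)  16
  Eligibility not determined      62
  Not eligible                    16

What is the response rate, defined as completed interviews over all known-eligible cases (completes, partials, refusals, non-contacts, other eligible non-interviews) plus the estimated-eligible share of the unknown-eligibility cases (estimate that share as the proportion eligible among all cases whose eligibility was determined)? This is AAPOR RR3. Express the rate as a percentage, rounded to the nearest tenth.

37.1%

Top → 132
Eligible (known) → 132 + 21 + 78 + 50 + 16 = 297
e = 297 / (297 + 16) = 297 / 313 = 0.9489
e × U → 0.9489 × 62 = 58.83
Base → 297 + 58.83 = 355.83
RR3 = 132 / 355.83 = 0.3710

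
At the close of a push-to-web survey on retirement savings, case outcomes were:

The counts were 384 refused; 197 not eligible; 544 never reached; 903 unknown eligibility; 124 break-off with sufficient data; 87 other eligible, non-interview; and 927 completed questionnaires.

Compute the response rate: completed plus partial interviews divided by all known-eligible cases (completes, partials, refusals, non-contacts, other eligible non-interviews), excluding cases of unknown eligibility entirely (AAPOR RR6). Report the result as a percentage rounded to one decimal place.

50.9%

Numerator: 927 + 124 = 1051
Base: 927 + 124 + 384 + 544 + 87 = 2066
RR6 = 1051 / 2066 = 0.5087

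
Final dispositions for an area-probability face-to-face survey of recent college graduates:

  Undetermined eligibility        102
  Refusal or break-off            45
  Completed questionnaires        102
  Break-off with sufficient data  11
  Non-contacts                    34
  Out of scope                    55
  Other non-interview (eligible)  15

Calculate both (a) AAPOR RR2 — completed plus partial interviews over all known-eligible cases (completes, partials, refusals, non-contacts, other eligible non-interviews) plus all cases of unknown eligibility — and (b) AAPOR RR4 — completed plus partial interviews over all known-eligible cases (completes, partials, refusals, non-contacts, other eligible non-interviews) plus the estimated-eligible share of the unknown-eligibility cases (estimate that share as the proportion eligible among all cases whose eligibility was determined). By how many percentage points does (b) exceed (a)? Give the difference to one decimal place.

2.7

Num: 102 + 11 = 113
Denominator: 102 + 11 + 45 + 34 + 15 + 102 = 309
RR2 = 113 / 309 = 0.3657
Eligible (known): 102 + 11 + 45 + 34 + 15 = 207
e = 207 / (207 + 55) = 207 / 262 = 0.7901
Estimated eligible among unknowns: 0.7901 × 102 = 80.59
Denominator: 207 + 80.59 = 287.59
RR4 = 113 / 287.59 = 0.3929
Difference = 39.29 − 36.57 = 2.72 percentage points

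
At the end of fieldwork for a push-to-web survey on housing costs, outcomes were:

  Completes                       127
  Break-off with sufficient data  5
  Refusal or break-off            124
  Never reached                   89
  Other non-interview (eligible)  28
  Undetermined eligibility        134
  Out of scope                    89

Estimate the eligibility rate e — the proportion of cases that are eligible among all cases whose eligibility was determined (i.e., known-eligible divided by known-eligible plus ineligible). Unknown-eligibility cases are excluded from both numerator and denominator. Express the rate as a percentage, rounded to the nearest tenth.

80.7%

Determined eligible → 127 + 5 + 124 + 89 + 28 = 373
e = 373 / (373 + 89) = 373 / 462 = 0.8074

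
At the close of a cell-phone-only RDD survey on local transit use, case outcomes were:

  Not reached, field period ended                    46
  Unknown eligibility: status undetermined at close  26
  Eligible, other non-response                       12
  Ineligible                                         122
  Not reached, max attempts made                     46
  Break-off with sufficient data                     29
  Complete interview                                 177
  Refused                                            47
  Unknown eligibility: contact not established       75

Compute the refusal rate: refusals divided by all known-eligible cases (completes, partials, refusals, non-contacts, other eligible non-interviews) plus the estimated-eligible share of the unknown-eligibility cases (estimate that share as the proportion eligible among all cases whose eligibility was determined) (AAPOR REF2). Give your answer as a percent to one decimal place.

Non-contacts = 46 + 46 = 92
Unknown eligibility = 75 + 26 = 101
Top = 47
Known eligible = 177 + 29 + 47 + 92 + 12 = 357
e = 357 / (357 + 122) = 357 / 479 = 0.7453
Estimated eligible among unknowns = 0.7453 × 101 = 75.28
Denom = 357 + 75.28 = 432.28
REF2 = 47 / 432.28 = 0.1087

10.9%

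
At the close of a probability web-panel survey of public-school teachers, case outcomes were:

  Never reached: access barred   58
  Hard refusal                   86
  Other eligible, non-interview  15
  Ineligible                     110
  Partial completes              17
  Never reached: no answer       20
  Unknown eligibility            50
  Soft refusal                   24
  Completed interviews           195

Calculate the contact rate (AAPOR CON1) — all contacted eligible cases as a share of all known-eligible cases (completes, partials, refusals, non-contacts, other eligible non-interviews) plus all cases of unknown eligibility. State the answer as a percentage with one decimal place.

Refusals = 86 + 24 = 110
Never reached = 20 + 58 = 78
Num → 195 + 17 + 110 + 15 = 337
Denom → 195 + 17 + 110 + 78 + 15 + 50 = 465
CON1 = 337 / 465 = 0.7247

72.5%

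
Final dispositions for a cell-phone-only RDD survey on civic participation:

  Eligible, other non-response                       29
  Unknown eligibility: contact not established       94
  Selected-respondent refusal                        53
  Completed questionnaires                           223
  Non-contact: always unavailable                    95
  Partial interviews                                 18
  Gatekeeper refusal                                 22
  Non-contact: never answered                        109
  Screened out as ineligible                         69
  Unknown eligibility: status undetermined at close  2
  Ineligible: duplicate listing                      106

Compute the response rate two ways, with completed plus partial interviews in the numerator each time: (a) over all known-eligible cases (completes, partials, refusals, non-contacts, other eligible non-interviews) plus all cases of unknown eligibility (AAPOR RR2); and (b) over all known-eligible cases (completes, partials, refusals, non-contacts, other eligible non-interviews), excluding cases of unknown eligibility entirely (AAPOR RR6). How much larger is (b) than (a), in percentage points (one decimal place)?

6.5

Refusals = 22 + 53 = 75
No contact after all attempts = 109 + 95 = 204
Unknown eligibility = 94 + 2 = 96
Ineligible = 69 + 106 = 175
Top: 223 + 18 = 241
Denominator: 223 + 18 + 75 + 204 + 29 + 96 = 645
RR2 = 241 / 645 = 0.3736
Denominator: 223 + 18 + 75 + 204 + 29 = 549
RR6 = 241 / 549 = 0.4390
Difference = 43.90 − 37.36 = 6.54 percentage points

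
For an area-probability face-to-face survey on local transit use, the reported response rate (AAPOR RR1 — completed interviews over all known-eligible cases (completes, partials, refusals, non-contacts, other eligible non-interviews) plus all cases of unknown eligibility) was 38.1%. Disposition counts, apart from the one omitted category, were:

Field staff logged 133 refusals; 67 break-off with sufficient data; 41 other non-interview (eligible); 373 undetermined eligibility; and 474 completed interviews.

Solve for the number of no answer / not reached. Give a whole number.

156

RR1 = 474 / D = 0.381
D = 474 / 0.381 = 1244.1
Rest of base = 1088
no answer / not reached = 1244.1 − 1088 ≈ 156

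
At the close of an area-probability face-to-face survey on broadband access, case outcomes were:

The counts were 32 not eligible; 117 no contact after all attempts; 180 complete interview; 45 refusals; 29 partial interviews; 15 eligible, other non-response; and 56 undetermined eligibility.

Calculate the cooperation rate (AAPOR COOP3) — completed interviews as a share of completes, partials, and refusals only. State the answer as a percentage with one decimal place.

Num: 180
Base: 180 + 29 + 45 = 254
COOP3 = 180 / 254 = 0.7087

70.9%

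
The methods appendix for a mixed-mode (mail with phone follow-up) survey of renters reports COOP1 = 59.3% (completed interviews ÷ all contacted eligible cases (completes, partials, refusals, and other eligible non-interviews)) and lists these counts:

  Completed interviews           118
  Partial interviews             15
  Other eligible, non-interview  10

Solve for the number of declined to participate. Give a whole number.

56

COOP1 = 118 / D = 0.593
D = 118 / 0.593 = 199.0
Rest of base = 143
declined to participate = 199.0 − 143 ≈ 56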